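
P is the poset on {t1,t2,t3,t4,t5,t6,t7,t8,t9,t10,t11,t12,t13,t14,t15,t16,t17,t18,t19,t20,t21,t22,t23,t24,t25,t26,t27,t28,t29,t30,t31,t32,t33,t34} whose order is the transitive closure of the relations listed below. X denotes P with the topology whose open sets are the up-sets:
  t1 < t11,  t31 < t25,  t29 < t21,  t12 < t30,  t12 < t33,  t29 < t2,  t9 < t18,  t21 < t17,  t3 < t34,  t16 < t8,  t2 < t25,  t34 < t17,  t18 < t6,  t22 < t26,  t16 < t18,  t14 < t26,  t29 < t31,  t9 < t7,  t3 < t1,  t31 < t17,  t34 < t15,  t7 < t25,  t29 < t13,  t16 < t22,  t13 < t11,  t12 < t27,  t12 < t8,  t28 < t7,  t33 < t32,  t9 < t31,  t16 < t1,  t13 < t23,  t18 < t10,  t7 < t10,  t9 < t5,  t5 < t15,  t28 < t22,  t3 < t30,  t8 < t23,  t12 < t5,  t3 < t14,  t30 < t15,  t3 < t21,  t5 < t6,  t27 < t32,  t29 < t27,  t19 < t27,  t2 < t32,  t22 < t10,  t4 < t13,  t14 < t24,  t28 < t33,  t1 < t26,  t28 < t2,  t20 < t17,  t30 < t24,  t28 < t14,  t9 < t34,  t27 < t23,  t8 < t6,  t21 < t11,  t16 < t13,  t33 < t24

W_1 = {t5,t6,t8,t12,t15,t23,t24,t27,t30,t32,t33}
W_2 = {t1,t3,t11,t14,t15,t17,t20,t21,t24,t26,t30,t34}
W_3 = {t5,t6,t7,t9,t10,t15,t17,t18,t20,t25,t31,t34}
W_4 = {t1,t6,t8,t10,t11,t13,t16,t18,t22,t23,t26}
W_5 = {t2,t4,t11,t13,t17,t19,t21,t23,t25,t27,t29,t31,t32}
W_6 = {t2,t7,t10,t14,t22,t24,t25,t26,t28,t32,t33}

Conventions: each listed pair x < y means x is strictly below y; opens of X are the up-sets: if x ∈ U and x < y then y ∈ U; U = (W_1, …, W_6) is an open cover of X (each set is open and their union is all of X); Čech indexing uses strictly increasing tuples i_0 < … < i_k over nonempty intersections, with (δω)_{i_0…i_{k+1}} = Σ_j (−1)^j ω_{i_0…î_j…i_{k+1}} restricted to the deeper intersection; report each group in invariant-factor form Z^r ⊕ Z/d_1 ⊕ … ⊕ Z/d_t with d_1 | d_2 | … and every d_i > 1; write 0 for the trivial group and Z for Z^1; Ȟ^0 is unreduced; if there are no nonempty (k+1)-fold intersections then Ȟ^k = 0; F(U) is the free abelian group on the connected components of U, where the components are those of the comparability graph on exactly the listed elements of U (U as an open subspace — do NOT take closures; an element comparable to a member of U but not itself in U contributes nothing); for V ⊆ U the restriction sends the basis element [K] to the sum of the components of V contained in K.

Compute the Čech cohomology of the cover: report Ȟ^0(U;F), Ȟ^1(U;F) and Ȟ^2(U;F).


nonempty overlaps:
  W12={t15,t24,t30} W13={t5,t6,t15} W14={t6,t8,t23} W15={t23,t27,t32} W16={t24,t32,t33} W23={t15,t17,t20,t34} W24={t1,t11,t26} W25={t11,t17,t21} W26={t14,t24,t26} W34={t6,t10,t18} W35={t17,t25,t31} W36={t7,t10,t25} W45={t11,t13,t23} W46={t10,t22,t26} W56={t2,t25,t32}
  W123={t15} W126={t24} W134={t6} W145={t23} W156={t32} W235={t17} W245={t11} W246={t26} W346={t10} W356={t25}
components per intersection:
  W1: {t5,t6,t8,t12,t15,t23,t24,t27,t30,t32,t33}
  W2: {t1,t3,t11,t14,t15,t17,t20,t21,t24,t26,t30,t34}
  W3: {t5,t6,t7,t9,t10,t15,t17,t18,t20,t25,t31,t34}
  W4: {t1,t6,t8,t10,t11,t13,t16,t18,t22,t23,t26}
  W5: {t2,t4,t11,t13,t17,t19,t21,t23,t25,t27,t29,t31,t32}
  W6: {t2,t7,t10,t14,t22,t24,t25,t26,t28,t32,t33}
  W12: {t15,t24,t30}
  W13: {t5,t6,t15}
  W14: {t6,t8,t23}
  W15: {t23,t27,t32}
  W16: {t24,t32,t33}
  W23: {t15,t17,t20,t34}
  W24: {t1,t11,t26}
  W25: {t11,t17,t21}
  W26: {t14,t24,t26}
  W34: {t6,t10,t18}
  W35: {t17,t25,t31}
  W36: {t7,t10,t25}
  W45: {t11,t13,t23}
  W46: {t10,t22,t26}
  W56: {t2,t25,t32}
  W123: {t15}
  W126: {t24}
  W134: {t6}
  W145: {t23}
  W156: {t32}
  W235: {t17}
  W245: {t11}
  W246: {t26}
  W346: {t10}
  W356: {t25}
C dims 6,15,10; δ0: rk 5, SNF 1^5; δ1: rk 10, SNF 1^9·2
degree 0: 6−5−0 = 1 → Ȟ^0 ≅ Z
degree 1: 15−10−5 = 0 → Ȟ^1 ≅ 0
degree 2: 10−0−10 = 0 plus torsion [2] → Ȟ^2 ≅ Z/2

Ȟ^0(U;F) ≅ Z; Ȟ^1(U;F) ≅ 0; Ȟ^2(U;F) ≅ Z/2


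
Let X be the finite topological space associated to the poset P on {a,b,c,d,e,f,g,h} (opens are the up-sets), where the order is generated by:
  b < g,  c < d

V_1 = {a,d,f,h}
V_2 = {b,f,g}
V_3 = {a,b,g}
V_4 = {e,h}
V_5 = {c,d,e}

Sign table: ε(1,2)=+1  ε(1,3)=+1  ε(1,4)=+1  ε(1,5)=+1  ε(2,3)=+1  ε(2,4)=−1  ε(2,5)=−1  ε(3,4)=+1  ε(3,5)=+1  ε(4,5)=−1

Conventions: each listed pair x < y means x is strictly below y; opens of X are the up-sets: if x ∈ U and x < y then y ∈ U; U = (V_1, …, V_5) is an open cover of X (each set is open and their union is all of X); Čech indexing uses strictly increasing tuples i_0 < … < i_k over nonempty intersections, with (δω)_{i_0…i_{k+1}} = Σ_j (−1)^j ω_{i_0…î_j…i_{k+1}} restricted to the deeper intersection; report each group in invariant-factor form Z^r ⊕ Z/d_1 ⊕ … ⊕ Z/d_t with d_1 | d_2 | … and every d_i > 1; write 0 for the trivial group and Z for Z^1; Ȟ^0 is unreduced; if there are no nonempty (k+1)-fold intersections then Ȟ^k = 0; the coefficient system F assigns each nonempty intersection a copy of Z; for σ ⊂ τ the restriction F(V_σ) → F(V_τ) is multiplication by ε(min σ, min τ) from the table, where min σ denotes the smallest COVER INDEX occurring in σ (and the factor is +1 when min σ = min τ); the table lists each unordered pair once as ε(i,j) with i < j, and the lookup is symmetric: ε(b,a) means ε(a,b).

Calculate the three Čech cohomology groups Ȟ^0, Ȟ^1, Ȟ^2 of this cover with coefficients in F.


Ȟ^0 = 0,  Ȟ^1 = Z ⊕ Z/2,  Ȟ^2 = 0

nonempty overlaps:
  V12={f} V13={a} V14={h} V15={d} V23={b,g} V45={e}
C dims 5,6; δ0: rk 5, SNF 1^4·2
degree 0: 5−5−0 = 0 → Ȟ^0 ≅ 0
degree 1: 6−0−5 = 1 plus torsion [2] → Ȟ^1 ≅ Z ⊕ Z/2
degree 2: 0−0−0 = 0 → Ȟ^2 ≅ 0


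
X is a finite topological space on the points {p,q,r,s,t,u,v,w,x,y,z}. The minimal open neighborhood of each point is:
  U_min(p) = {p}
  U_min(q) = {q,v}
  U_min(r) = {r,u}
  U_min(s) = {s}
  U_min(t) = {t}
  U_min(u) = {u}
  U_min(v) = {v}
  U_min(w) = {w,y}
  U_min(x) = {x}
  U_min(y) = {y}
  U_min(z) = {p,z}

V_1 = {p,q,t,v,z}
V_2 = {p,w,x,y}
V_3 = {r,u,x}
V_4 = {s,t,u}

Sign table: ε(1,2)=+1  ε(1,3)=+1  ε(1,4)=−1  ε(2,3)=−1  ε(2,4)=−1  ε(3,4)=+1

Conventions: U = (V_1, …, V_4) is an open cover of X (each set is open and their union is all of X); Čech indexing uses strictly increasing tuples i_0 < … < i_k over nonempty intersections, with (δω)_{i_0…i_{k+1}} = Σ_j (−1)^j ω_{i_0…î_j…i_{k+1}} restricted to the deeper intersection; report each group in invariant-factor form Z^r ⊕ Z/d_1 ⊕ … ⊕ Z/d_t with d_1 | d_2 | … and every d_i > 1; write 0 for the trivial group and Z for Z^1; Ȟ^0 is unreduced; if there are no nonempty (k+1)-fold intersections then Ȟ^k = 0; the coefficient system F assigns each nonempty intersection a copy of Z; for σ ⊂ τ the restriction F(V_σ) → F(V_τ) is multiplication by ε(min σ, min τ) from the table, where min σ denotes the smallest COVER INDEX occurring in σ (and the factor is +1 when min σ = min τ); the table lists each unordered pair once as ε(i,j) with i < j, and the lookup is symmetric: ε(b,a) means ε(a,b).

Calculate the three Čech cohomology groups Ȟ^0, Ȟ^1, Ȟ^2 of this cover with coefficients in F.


cover nerve:
  V12={p} V14={t} V23={x} V34={u}
C dims 4,4; δ0: rk 3, SNF 1^3
Ȟ^0: (4−3)−0=1 ⇒ Z
Ȟ^1: (4−0)−3=1 ⇒ Z
Ȟ^2: (0−0)−0=0 ⇒ 0

Ȟ^0 = Z; Ȟ^1 = Z; Ȟ^2 = 0


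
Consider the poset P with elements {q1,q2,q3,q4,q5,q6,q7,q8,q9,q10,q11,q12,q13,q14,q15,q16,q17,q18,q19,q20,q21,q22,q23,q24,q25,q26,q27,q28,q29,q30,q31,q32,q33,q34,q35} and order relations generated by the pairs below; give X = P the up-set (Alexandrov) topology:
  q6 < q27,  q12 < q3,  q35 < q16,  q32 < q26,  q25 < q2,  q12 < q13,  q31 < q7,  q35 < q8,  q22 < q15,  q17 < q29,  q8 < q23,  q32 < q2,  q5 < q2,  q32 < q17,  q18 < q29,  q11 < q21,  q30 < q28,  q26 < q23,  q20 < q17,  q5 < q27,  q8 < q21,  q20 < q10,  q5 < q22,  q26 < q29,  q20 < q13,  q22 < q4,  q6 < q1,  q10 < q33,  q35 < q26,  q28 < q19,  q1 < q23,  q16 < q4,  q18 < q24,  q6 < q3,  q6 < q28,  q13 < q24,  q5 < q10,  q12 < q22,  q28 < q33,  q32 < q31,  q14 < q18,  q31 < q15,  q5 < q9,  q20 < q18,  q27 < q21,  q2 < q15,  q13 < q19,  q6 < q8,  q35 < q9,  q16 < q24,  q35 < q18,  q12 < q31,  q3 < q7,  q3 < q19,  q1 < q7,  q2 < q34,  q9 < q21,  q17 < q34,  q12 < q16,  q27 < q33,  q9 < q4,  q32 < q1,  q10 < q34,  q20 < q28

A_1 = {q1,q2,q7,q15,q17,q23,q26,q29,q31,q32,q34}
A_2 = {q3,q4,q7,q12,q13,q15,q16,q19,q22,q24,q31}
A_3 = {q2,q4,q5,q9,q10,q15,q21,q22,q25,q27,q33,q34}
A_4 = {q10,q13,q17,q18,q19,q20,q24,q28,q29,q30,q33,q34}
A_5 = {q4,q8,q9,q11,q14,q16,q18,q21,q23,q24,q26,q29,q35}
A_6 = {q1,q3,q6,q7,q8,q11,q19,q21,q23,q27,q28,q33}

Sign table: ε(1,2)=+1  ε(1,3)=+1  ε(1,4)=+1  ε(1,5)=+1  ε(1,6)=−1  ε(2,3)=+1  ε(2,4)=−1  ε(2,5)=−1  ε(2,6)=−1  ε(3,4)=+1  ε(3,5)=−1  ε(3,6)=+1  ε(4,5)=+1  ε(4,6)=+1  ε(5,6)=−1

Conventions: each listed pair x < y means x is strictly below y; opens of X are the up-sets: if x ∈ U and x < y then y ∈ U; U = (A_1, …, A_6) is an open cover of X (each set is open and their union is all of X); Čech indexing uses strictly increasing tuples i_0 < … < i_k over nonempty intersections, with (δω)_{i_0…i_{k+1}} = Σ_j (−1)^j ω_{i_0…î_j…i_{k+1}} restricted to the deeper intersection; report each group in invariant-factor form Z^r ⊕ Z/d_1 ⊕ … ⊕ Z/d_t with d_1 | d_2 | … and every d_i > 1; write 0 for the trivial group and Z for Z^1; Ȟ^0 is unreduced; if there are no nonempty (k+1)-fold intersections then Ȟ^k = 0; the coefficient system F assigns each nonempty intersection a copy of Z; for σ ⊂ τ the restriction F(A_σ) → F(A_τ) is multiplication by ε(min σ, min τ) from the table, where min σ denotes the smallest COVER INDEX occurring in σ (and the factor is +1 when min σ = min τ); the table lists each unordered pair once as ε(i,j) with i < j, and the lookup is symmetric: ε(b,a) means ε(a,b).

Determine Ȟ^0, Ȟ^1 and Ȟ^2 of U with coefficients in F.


Ȟ^0(U;F) ≅ 0,  Ȟ^1(U;F) ≅ Z/2,  Ȟ^2(U;F) ≅ Z

nonempty overlaps:
  A12={q7,q15,q31} A13={q2,q15,q34} A14={q17,q29,q34} A15={q23,q26,q29} A16={q1,q7,q23} A23={q4,q15,q22} A24={q13,q19,q24} A25={q4,q16,q24} A26={q3,q7,q19} A34={q10,q33,q34} A35={q4,q9,q21} A36={q21,q27,q33} A45={q18,q24,q29} A46={q19,q28,q33} A56={q8,q11,q21,q23}
  A123={q15} A126={q7} A134={q34} A145={q29} A156={q23} A235={q4} A245={q24} A246={q19} A346={q33} A356={q21}
C dims 6,15,10; δ0: rk 6, SNF 1^5·2; δ1: rk 9, SNF 1^9
degree 0: 6−6−0 = 0 → Ȟ^0 ≅ 0
degree 1: 15−9−6 = 0 plus torsion [2] → Ȟ^1 ≅ Z/2
degree 2: 10−0−9 = 1 → Ȟ^2 ≅ Z


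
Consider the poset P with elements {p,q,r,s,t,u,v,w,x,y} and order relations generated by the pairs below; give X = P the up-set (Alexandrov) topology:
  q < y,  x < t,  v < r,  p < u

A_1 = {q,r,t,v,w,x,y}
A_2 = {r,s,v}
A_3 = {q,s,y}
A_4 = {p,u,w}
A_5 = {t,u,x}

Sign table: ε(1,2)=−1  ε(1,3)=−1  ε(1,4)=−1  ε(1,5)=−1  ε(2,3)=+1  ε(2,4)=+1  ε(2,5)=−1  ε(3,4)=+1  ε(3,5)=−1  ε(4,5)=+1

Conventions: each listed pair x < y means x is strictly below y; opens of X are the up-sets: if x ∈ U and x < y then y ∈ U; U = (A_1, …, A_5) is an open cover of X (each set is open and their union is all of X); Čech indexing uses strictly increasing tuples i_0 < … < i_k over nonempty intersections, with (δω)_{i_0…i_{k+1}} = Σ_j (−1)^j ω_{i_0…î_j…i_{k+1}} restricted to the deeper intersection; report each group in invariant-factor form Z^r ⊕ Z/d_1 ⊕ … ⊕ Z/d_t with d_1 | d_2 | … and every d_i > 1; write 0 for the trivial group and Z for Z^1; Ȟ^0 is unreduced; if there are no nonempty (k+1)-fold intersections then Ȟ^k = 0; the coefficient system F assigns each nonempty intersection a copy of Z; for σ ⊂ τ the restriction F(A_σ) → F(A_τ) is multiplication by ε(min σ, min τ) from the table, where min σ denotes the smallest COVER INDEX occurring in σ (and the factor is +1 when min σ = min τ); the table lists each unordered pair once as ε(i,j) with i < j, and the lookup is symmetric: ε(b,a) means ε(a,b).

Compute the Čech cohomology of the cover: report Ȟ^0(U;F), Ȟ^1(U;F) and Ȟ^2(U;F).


Ȟ^0 ≅ Z, Ȟ^1 ≅ Z^2, Ȟ^2 ≅ 0

nonempty overlaps:
  A12={r,v} A13={q,y} A14={w} A15={t,x} A23={s} A45={u}
C dims 5,6; δ0: rk 4, SNF 1^4
degree 0: 5−4−0 = 1 → Ȟ^0 ≅ Z
degree 1: 6−0−4 = 2 → Ȟ^1 ≅ Z^2
degree 2: 0−0−0 = 0 → Ȟ^2 ≅ 0


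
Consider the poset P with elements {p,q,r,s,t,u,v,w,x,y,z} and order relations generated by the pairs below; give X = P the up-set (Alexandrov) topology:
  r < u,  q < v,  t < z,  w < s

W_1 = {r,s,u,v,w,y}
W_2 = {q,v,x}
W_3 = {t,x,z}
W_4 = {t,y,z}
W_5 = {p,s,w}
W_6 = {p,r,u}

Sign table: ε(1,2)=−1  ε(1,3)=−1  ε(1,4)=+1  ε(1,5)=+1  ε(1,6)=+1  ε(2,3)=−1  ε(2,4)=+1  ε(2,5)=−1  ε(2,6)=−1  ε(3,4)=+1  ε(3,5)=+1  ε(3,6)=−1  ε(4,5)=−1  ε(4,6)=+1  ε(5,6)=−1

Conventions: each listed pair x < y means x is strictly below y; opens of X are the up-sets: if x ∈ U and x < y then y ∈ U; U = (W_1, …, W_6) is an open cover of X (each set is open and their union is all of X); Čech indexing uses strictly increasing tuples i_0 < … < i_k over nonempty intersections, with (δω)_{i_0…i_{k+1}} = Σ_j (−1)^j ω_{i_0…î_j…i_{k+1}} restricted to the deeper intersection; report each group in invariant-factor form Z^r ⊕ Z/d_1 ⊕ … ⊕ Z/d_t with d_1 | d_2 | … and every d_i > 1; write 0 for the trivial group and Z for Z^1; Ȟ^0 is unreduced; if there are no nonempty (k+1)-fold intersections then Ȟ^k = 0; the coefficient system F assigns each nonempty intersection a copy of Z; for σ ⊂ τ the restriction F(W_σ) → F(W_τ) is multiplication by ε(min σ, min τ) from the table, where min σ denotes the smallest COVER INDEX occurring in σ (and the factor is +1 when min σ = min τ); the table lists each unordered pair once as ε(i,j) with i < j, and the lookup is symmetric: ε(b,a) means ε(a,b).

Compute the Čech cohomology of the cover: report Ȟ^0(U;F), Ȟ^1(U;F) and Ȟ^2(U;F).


Ȟ^0 ≅ 0, Ȟ^1 ≅ Z ⊕ Z/2, Ȟ^2 ≅ 0

cover nerve:
  W12={v} W14={y} W15={s,w} W16={r,u} W23={x} W34={t,z} W56={p}
C dims 6,7; δ0: rk 6, SNF 1^5·2
Ȟ^0: (6−6)−0=0 ⇒ 0
Ȟ^1: (7−0)−6=1 plus torsion [2] ⇒ Z ⊕ Z/2
Ȟ^2: (0−0)−0=0 ⇒ 0


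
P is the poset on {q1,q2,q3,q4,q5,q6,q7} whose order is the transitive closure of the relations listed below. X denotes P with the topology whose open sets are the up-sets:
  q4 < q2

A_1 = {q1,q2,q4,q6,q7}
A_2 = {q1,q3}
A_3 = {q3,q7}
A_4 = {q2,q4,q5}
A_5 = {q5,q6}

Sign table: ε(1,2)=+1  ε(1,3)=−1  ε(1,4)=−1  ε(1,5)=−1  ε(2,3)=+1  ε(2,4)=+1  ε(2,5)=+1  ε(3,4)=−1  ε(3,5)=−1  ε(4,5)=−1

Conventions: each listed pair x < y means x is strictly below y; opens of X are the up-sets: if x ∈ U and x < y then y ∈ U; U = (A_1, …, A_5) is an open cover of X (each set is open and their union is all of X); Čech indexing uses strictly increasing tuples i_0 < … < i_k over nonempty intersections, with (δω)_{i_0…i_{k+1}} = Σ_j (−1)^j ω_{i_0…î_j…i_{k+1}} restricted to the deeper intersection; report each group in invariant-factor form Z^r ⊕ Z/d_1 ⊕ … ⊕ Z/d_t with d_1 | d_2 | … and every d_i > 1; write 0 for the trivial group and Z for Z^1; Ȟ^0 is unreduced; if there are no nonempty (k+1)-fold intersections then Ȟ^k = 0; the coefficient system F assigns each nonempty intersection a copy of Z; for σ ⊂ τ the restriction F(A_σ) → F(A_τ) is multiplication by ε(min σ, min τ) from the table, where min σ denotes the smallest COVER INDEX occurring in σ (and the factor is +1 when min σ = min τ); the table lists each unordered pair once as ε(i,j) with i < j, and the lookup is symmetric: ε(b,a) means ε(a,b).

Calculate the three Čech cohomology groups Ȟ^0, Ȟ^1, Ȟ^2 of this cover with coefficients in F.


nerve simplices:
  A12={q1} A13={q7} A14={q2,q4} A15={q6} A23={q3} A45={q5}
C dims 5,6; δ0: rk 5, SNF 1^4·2
degree 0: 5−5−0 = 0 → Ȟ^0 ≅ 0
degree 1: 6−0−5 = 1 plus torsion [2] → Ȟ^1 ≅ Z ⊕ Z/2
degree 2: 0−0−0 = 0 → Ȟ^2 ≅ 0

Ȟ^0 = 0, Ȟ^1 = Z ⊕ Z/2 and Ȟ^2 = 0


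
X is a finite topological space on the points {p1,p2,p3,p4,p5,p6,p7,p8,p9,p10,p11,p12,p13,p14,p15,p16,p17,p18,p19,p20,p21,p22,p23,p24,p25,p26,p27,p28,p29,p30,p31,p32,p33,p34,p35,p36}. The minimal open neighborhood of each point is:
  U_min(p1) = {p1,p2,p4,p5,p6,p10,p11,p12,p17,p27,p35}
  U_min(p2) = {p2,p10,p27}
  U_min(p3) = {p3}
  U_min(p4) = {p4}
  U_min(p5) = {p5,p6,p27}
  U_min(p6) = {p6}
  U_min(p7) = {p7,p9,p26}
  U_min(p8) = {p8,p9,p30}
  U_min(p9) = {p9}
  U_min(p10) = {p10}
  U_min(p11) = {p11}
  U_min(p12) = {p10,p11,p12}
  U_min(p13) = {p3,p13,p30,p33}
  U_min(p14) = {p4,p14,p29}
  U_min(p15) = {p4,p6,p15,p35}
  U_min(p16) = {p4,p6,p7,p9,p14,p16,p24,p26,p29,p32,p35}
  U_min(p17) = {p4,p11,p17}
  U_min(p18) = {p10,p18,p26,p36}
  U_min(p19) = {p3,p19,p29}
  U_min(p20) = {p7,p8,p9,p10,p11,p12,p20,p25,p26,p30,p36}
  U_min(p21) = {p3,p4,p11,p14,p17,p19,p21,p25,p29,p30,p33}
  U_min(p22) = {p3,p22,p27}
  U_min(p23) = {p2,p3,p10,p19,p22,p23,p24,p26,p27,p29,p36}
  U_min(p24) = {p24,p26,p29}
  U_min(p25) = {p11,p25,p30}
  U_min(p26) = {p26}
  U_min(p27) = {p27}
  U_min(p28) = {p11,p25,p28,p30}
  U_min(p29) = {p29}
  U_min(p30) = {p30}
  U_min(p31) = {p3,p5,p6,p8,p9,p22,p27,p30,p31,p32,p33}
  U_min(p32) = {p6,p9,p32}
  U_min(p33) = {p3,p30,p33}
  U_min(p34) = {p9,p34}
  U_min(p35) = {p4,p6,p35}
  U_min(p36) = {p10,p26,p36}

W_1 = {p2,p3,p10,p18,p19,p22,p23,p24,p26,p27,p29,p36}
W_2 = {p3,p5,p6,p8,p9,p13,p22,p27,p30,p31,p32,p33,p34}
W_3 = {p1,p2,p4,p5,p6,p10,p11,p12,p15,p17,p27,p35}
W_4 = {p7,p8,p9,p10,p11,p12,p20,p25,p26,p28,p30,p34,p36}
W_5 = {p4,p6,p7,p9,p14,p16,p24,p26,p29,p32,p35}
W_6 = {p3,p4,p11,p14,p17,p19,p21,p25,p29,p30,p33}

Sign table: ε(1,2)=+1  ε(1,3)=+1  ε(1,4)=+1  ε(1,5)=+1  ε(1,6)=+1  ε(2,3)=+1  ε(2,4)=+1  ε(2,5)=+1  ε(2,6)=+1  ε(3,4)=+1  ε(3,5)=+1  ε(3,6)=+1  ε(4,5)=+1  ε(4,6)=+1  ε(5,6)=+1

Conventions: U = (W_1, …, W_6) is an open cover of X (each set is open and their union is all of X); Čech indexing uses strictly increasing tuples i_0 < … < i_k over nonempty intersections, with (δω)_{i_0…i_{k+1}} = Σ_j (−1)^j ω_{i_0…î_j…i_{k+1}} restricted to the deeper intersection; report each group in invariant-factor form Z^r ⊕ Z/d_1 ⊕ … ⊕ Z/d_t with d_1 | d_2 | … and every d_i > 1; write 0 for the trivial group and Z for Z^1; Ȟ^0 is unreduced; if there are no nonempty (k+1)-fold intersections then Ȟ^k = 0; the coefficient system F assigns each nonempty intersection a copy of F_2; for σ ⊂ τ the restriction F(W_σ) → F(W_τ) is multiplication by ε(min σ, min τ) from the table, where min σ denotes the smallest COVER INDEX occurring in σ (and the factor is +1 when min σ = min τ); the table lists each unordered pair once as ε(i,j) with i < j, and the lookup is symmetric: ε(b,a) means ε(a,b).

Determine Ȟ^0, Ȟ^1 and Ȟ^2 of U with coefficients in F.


nerve of the cover:
  W12={p3,p22,p27} W13={p2,p10,p27} W14={p10,p26,p36} W15={p24,p26,p29} W16={p3,p19,p29} W23={p5,p6,p27} W24={p8,p9,p30,p34} W25={p6,p9,p32} W26={p3,p30,p33} W34={p10,p11,p12} W35={p4,p6,p35} W36={p4,p11,p17} W45={p7,p9,p26} W46={p11,p25,p30} W56={p4,p14,p29}
  W123={p27} W126={p3} W134={p10} W145={p26} W156={p29} W235={p6} W245={p9} W246={p30} W346={p11} W356={p4}
C dims 6,15,10; δ0: rk_F2 5; δ1: rk_F2 9
Ȟ^0 = (6 − 5) − 0 = 1, so Ȟ^0 ≅ Z/2
Ȟ^1 = (15 − 9) − 5 = 1, so Ȟ^1 ≅ Z/2
Ȟ^2 = (10 − 0) − 9 = 1, so Ȟ^2 ≅ Z/2

Ȟ^0(U;F) ≅ Z/2,  Ȟ^1(U;F) ≅ Z/2,  Ȟ^2(U;F) ≅ Z/2


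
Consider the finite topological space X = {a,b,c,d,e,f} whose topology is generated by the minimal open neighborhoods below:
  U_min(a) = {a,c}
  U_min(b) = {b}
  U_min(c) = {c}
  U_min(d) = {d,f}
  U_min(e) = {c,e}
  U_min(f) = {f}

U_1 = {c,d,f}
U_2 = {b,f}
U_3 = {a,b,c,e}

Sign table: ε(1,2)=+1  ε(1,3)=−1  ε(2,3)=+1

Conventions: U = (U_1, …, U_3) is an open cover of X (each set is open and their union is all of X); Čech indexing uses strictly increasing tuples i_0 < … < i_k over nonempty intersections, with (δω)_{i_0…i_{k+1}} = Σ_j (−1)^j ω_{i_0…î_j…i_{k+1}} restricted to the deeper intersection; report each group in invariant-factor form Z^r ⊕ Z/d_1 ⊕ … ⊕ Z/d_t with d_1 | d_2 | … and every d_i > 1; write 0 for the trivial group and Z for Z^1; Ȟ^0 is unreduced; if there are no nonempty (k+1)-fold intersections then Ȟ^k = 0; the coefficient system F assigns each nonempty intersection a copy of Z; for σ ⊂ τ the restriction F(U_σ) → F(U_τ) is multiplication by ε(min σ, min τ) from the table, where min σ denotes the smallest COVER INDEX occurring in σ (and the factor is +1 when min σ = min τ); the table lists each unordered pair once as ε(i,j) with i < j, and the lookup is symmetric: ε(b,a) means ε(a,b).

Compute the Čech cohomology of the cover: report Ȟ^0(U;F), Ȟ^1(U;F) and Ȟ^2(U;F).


intersection data:
  U12={f} U13={c} U23={b}
C dims 3,3; δ0: rk 3, SNF 1^2·2
Ȟ^0 = (3 − 3) − 0 = 0, so Ȟ^0 ≅ 0
Ȟ^1 = (3 − 0) − 3 = 0 plus torsion [2], so Ȟ^1 ≅ Z/2
Ȟ^2 = (0 − 0) − 0 = 0, so Ȟ^2 ≅ 0

Ȟ^0 = 0, Ȟ^1 = Z/2 and Ȟ^2 = 0


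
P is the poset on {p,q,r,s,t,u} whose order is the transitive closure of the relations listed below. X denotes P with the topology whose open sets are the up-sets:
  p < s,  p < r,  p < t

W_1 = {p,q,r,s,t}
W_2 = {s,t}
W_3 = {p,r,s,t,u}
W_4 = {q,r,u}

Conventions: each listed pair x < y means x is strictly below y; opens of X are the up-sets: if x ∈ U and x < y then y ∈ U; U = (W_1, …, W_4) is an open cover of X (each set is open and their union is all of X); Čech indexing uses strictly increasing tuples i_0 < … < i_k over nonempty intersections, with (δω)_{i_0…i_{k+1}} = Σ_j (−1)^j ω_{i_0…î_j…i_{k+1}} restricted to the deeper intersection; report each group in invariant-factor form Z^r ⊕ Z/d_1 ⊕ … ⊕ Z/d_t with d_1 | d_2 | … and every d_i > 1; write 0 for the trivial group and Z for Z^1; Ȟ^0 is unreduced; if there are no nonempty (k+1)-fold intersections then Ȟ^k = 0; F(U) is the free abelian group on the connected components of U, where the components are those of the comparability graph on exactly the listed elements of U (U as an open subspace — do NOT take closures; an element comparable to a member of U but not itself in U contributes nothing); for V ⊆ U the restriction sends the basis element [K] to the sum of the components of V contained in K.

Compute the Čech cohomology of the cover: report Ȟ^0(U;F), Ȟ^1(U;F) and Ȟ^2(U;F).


Ȟ^0(U;F) ≅ Z^3,  Ȟ^1(U;F) ≅ 0,  Ȟ^2(U;F) ≅ 0

nerve simplices:
  W12={s,t} W13={p,r,s,t} W14={q,r} W23={s,t} W34={r,u}
  W123={s,t} W134={r}
components per intersection:
  W1: {p,r,s,t} {q}
  W2: {s} {t}
  W3: {p,r,s,t} {u}
  W4: {q} {r} {u}
  W12: {s} {t}
  W13: {p,r,s,t}
  W14: {q} {r}
  W23: {s} {t}
  W34: {r} {u}
  W123: {s} {t}
  W134: {r}
C dims 9,9,3; δ0: rk 6, SNF 1^6; δ1: rk 3, SNF 1^3
degree 0: 9−6−0 = 3 → Ȟ^0 ≅ Z^3
degree 1: 9−3−6 = 0 → Ȟ^1 ≅ 0
degree 2: 3−0−3 = 0 → Ȟ^2 ≅ 0


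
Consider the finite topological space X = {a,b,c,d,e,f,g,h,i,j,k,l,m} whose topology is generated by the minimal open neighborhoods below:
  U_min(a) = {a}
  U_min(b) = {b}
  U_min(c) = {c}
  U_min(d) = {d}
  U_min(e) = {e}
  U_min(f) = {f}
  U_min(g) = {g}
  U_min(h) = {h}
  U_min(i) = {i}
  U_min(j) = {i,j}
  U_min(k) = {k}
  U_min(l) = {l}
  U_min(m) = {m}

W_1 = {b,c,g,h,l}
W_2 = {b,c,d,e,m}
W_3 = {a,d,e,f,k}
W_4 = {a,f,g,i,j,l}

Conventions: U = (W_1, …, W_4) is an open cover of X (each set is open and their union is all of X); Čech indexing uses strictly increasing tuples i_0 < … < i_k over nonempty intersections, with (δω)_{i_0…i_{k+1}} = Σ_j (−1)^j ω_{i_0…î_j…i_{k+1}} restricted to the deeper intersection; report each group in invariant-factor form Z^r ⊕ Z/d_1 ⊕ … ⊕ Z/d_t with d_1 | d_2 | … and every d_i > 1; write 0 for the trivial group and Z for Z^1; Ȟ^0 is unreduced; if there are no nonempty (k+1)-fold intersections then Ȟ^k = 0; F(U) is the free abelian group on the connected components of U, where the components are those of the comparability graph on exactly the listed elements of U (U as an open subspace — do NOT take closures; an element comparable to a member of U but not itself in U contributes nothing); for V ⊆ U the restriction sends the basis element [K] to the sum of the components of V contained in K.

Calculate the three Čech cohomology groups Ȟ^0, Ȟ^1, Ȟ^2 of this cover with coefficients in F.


nerve simplices:
  W12={b,c} W14={g,l} W23={d,e} W34={a,f}
components per intersection:
  W1: {b} {c} {g} {h} {l}
  W2: {b} {c} {d} {e} {m}
  W3: {a} {d} {e} {f} {k}
  W4: {a} {f} {g} {i,j} {l}
  W12: {b} {c}
  W14: {g} {l}
  W23: {d} {e}
  W34: {a} {f}
C dims 20,8; δ0: rk 8, SNF 1^8
degree 0: 20−8−0 = 12 → Ȟ^0 ≅ Z^12
degree 1: 8−0−8 = 0 → Ȟ^1 ≅ 0
degree 2: 0−0−0 = 0 → Ȟ^2 ≅ 0

Ȟ^0 ≅ Z^12, Ȟ^1 ≅ 0 and Ȟ^2 ≅ 0


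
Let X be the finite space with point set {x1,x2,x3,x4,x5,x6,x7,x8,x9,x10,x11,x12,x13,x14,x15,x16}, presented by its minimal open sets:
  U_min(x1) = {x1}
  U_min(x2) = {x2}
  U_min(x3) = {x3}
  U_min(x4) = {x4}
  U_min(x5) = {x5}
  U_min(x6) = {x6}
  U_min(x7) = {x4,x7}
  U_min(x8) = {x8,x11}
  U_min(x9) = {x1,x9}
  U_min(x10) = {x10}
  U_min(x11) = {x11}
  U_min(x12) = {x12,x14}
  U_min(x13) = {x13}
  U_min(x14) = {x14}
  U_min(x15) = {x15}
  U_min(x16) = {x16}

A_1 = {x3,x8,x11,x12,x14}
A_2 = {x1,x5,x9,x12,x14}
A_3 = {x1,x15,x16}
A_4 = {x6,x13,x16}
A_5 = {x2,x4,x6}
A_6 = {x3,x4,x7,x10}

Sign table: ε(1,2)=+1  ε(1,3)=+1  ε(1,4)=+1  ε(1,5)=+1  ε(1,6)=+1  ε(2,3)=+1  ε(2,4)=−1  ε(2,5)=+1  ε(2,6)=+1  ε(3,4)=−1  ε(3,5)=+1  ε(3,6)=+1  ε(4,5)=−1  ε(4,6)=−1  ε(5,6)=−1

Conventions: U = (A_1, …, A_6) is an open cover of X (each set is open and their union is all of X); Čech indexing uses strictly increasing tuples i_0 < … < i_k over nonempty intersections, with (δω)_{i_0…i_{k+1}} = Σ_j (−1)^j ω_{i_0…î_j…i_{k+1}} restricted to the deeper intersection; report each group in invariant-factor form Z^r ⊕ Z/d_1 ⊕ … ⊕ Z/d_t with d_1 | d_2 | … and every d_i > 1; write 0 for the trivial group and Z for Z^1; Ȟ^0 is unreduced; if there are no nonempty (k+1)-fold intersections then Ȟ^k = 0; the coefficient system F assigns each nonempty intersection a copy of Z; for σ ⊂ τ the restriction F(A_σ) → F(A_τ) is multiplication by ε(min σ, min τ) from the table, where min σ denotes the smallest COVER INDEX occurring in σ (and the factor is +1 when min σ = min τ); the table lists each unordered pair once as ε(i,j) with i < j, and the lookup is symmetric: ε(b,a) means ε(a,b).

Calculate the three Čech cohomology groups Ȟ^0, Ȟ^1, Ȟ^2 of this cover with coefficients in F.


cover nerve:
  A12={x12,x14} A16={x3} A23={x1} A34={x16} A45={x6} A56={x4}
C dims 6,6; δ0: rk 6, SNF 1^5·2
Ȟ^0: (6−6)−0=0 ⇒ 0
Ȟ^1: (6−0)−6=0 plus torsion [2] ⇒ Z/2
Ȟ^2: (0−0)−0=0 ⇒ 0

Ȟ^0 = 0; Ȟ^1 = Z/2; Ȟ^2 = 0


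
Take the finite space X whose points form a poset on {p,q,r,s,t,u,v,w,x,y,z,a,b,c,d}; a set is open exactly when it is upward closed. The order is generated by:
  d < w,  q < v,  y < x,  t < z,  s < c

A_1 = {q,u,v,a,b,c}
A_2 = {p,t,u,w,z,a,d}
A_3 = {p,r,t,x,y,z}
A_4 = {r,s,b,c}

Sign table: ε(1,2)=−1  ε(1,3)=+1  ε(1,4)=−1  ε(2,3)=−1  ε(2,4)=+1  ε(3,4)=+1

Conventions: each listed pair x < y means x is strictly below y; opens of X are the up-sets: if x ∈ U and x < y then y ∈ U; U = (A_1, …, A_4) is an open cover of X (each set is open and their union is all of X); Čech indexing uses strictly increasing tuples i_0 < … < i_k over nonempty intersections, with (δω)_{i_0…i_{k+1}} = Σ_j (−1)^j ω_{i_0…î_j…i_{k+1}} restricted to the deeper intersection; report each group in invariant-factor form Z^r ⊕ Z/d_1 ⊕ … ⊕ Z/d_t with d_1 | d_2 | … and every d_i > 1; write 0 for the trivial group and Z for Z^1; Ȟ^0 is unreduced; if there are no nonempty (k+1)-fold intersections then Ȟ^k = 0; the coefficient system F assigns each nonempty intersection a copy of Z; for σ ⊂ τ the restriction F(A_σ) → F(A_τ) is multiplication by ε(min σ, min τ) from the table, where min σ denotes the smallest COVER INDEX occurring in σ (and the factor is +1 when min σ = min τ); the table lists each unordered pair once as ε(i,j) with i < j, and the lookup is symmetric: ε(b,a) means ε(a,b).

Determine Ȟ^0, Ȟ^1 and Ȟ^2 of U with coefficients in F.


Ȟ^0(U;F) ≅ 0, Ȟ^1(U;F) ≅ Z/2, Ȟ^2(U;F) ≅ 0

cover nerve:
  A12={u,a} A14={b,c} A23={p,t,z} A34={r}
C dims 4,4; δ0: rk 4, SNF 1^3·2
Ȟ^0: (4−4)−0=0 ⇒ 0
Ȟ^1: (4−0)−4=0 plus torsion [2] ⇒ Z/2
Ȟ^2: (0−0)−0=0 ⇒ 0


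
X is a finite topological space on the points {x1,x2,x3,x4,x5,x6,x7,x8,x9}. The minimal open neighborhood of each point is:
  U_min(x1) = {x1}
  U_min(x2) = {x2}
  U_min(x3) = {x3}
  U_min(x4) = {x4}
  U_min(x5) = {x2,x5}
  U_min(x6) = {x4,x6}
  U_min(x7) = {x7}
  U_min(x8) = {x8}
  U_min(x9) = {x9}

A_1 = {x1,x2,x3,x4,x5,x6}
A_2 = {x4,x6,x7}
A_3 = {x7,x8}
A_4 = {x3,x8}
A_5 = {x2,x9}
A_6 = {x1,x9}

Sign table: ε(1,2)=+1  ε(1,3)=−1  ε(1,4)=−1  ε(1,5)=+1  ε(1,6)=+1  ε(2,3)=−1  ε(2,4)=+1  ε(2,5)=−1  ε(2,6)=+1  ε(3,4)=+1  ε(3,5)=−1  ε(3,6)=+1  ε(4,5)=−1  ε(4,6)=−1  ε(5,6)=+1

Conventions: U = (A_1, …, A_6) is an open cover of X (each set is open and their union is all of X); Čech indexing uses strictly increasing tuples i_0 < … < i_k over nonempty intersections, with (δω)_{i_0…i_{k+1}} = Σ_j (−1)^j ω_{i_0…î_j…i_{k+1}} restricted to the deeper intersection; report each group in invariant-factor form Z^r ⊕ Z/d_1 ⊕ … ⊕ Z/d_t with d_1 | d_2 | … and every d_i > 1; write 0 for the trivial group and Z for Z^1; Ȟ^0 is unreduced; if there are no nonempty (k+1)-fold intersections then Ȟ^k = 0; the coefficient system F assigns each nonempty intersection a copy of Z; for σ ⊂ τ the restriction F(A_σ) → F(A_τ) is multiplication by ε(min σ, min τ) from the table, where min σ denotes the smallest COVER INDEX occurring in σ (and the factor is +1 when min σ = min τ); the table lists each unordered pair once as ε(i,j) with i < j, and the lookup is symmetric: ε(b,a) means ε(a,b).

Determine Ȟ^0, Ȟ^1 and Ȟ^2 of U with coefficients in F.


nonempty overlaps:
  A12={x4,x6} A14={x3} A15={x2} A16={x1} A23={x7} A34={x8} A56={x9}
C dims 6,7; δ0: rk 5, SNF 1^5
degree 0: 6−5−0 = 1 → Ȟ^0 ≅ Z
degree 1: 7−0−5 = 2 → Ȟ^1 ≅ Z^2
degree 2: 0−0−0 = 0 → Ȟ^2 ≅ 0

Ȟ^0 = Z,  Ȟ^1 = Z^2,  Ȟ^2 = 0


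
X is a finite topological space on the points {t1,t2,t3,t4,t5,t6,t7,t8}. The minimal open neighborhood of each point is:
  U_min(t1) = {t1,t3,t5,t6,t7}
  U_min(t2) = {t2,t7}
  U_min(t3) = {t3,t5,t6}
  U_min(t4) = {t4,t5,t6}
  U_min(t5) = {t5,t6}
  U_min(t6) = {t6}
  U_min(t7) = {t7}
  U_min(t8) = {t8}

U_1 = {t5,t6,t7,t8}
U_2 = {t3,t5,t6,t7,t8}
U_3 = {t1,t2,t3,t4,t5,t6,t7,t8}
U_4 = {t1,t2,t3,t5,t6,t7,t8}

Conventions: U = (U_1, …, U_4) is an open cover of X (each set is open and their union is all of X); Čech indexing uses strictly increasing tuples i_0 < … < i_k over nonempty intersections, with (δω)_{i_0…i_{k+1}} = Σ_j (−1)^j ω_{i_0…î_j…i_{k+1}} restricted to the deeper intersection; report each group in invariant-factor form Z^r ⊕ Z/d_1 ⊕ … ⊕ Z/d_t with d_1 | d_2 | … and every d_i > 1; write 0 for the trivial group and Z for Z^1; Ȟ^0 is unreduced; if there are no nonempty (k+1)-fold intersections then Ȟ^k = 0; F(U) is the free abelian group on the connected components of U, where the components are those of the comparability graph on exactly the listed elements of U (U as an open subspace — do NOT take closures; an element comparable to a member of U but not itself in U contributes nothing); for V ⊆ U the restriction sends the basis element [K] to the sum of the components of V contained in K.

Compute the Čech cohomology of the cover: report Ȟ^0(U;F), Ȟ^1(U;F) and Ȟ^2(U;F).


intersection data:
  U12={t5,t6,t7,t8} U13={t5,t6,t7,t8} U14={t5,t6,t7,t8} U23={t3,t5,t6,t7,t8} U24={t3,t5,t6,t7,t8} U34={t1,t2,t3,t5,t6,t7,t8}
  U123={t5,t6,t7,t8} U124={t5,t6,t7,t8} U134={t5,t6,t7,t8} U234={t3,t5,t6,t7,t8}
  U1234={t5,t6,t7,t8}
components per intersection:
  U1: {t5,t6} {t7} {t8}
  U2: {t3,t5,t6} {t7} {t8}
  U3: {t1,t2,t3,t4,t5,t6,t7} {t8}
  U4: {t1,t2,t3,t5,t6,t7} {t8}
  U12: {t5,t6} {t7} {t8}
  U13: {t5,t6} {t7} {t8}
  U14: {t5,t6} {t7} {t8}
  U23: {t3,t5,t6} {t7} {t8}
  U24: {t3,t5,t6} {t7} {t8}
  U34: {t1,t2,t3,t5,t6,t7} {t8}
  U123: {t5,t6} {t7} {t8}
  U124: {t5,t6} {t7} {t8}
  U134: {t5,t6} {t7} {t8}
  U234: {t3,t5,t6} {t7} {t8}
  U1234: {t5,t6} {t7} {t8}
C dims 10,17,12,3; δ0: rk 8, SNF 1^8; δ1: rk 9, SNF 1^9; δ2: rk 3, SNF 1^3
Ȟ^0 = (10 − 8) − 0 = 2, so Ȟ^0 ≅ Z^2
Ȟ^1 = (17 − 9) − 8 = 0, so Ȟ^1 ≅ 0
Ȟ^2 = (12 − 3) − 9 = 0, so Ȟ^2 ≅ 0

Ȟ^0 ≅ Z^2; Ȟ^1 ≅ 0; Ȟ^2 ≅ 0


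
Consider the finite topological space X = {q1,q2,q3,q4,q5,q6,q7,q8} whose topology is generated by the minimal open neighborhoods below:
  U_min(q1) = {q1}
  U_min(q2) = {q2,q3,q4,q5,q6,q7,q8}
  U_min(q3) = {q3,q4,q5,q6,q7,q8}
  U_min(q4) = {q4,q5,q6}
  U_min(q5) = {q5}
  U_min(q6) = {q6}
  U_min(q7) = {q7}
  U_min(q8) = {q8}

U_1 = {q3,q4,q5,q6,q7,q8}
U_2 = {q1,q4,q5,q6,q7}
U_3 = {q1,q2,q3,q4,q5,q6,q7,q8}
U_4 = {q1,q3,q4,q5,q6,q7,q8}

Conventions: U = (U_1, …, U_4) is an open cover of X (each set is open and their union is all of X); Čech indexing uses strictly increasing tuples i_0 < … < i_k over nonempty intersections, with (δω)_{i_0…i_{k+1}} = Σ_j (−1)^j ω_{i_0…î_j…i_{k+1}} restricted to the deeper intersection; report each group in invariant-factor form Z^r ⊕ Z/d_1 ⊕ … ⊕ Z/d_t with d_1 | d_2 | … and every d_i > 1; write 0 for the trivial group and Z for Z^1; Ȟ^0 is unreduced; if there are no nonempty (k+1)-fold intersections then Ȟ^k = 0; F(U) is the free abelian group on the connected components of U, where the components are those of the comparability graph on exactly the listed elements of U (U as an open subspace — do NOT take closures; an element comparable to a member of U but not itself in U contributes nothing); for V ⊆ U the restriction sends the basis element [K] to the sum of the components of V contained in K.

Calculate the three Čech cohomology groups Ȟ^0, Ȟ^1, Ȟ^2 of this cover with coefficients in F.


Ȟ^0 ≅ Z^2,  Ȟ^1 ≅ 0,  Ȟ^2 ≅ 0

intersection data:
  U12={q4,q5,q6,q7} U13={q3,q4,q5,q6,q7,q8} U14={q3,q4,q5,q6,q7,q8} U23={q1,q4,q5,q6,q7} U24={q1,q4,q5,q6,q7} U34={q1,q3,q4,q5,q6,q7,q8}
  U123={q4,q5,q6,q7} U124={q4,q5,q6,q7} U134={q3,q4,q5,q6,q7,q8} U234={q1,q4,q5,q6,q7}
  U1234={q4,q5,q6,q7}
components per intersection:
  U1: {q3,q4,q5,q6,q7,q8}
  U2: {q1} {q4,q5,q6} {q7}
  U3: {q1} {q2,q3,q4,q5,q6,q7,q8}
  U4: {q1} {q3,q4,q5,q6,q7,q8}
  U12: {q4,q5,q6} {q7}
  U13: {q3,q4,q5,q6,q7,q8}
  U14: {q3,q4,q5,q6,q7,q8}
  U23: {q1} {q4,q5,q6} {q7}
  U24: {q1} {q4,q5,q6} {q7}
  U34: {q1} {q3,q4,q5,q6,q7,q8}
  U123: {q4,q5,q6} {q7}
  U124: {q4,q5,q6} {q7}
  U134: {q3,q4,q5,q6,q7,q8}
  U234: {q1} {q4,q5,q6} {q7}
  U1234: {q4,q5,q6} {q7}
C dims 8,12,8,2; δ0: rk 6, SNF 1^6; δ1: rk 6, SNF 1^6; δ2: rk 2, SNF 1^2
Ȟ^0 = (8 − 6) − 0 = 2, so Ȟ^0 ≅ Z^2
Ȟ^1 = (12 − 6) − 6 = 0, so Ȟ^1 ≅ 0
Ȟ^2 = (8 − 2) − 6 = 0, so Ȟ^2 ≅ 0


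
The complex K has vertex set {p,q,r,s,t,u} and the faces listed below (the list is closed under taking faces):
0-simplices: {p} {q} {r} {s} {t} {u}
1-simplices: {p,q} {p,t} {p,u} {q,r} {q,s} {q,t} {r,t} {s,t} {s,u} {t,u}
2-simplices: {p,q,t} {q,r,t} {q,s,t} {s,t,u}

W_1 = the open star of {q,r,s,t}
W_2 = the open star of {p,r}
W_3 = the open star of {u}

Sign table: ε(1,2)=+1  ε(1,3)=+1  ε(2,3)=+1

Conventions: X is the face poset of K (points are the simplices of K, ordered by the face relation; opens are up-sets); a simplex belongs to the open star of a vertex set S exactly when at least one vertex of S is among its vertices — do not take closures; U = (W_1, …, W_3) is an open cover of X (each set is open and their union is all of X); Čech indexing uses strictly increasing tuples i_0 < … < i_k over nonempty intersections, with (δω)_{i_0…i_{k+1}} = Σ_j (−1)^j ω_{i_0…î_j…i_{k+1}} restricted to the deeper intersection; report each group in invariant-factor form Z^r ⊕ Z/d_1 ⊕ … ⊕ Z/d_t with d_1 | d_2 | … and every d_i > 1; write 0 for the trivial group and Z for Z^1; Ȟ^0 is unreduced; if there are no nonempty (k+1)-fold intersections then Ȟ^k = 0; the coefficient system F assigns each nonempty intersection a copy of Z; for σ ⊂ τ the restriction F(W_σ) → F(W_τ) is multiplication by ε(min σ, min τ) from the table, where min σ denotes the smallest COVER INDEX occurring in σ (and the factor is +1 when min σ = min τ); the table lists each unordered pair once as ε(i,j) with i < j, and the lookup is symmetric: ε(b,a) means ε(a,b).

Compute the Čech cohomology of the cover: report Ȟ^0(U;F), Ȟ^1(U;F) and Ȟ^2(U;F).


Ȟ^0 ≅ Z; Ȟ^1 ≅ Z; Ȟ^2 ≅ 0

nonempty overlaps:
  W1={{q},{r},{s},{t},{p,q},{p,t},{q,r},{q,s},{q,t},{r,t},{s,t},{s,u},{t,u},{p,q,t},{q,r,t},{q,s,t},{s,t,u}} W2={{p},{r},{p,q},{p,t},{p,u},{q,r},{r,t},{p,q,t},{q,r,t}} W3={{u},{p,u},{s,u},{t,u},{s,t,u}}
  W12={{r},{p,q},{p,t},{q,r},{r,t},{p,q,t},{q,r,t}} W13={{s,u},{t,u},{s,t,u}} W23={{p,u}}
C dims 3,3; δ0: rk 2, SNF 1^2
degree 0: 3−2−0 = 1 → Ȟ^0 ≅ Z
degree 1: 3−0−2 = 1 → Ȟ^1 ≅ Z
degree 2: 0−0−0 = 0 → Ȟ^2 ≅ 0


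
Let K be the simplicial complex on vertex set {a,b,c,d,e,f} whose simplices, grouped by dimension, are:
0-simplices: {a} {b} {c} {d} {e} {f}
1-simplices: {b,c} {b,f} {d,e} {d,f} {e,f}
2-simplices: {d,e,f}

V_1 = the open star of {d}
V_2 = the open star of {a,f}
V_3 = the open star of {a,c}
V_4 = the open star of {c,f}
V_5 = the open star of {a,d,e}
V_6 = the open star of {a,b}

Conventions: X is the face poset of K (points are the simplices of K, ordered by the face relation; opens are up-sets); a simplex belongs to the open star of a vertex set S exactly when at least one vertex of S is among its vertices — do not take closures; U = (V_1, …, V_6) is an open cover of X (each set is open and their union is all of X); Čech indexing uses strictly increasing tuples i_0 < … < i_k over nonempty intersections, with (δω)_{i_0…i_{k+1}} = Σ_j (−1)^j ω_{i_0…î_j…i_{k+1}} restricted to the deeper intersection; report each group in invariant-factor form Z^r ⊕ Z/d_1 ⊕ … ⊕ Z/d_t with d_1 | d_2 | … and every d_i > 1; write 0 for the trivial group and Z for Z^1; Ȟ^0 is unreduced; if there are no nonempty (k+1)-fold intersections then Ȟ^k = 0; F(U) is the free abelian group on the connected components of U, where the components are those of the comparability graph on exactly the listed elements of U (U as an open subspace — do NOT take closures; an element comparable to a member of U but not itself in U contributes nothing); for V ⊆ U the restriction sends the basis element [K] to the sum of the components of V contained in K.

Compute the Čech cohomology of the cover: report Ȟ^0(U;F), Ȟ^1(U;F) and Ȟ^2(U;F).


nonempty overlaps:
  V1={{d},{d,e},{d,f},{d,e,f}} V2={{a},{f},{b,f},{d,f},{e,f},{d,e,f}} V3={{a},{c},{b,c}} V4={{c},{f},{b,c},{b,f},{d,f},{e,f},{d,e,f}} V5={{a},{d},{e},{d,e},{d,f},{e,f},{d,e,f}} V6={{a},{b},{b,c},{b,f}}
  V12={{d,f},{d,e,f}} V14={{d,f},{d,e,f}} V15={{d},{d,e},{d,f},{d,e,f}} V23={{a}} V24={{f},{b,f},{d,f},{e,f},{d,e,f}} V25={{a},{d,f},{e,f},{d,e,f}} V26={{a},{b,f}} V34={{c},{b,c}} V35={{a}} V36={{a},{b,c}} V45={{d,f},{e,f},{d,e,f}} V46={{b,c},{b,f}} V56={{a}}
  V124={{d,f},{d,e,f}} V125={{d,f},{d,e,f}} V145={{d,f},{d,e,f}} V235={{a}} V236={{a}} V245={{d,f},{e,f},{d,e,f}} V246={{b,f}} V256={{a}} V346={{b,c}} V356={{a}}
  V1245={{d,f},{d,e,f}} V2356={{a}}
components per intersection:
  V1: {{d},{d,e},{d,f},{d,e,f}}
  V2: {{a}} {{f},{b,f},{d,f},{e,f},{d,e,f}}
  V3: {{a}} {{c},{b,c}}
  V4: {{c},{b,c}} {{f},{b,f},{d,f},{e,f},{d,e,f}}
  V5: {{a}} {{d},{e},{d,e},{d,f},{e,f},{d,e,f}}
  V6: {{a}} {{b},{b,c},{b,f}}
  V12: {{d,f},{d,e,f}}
  V14: {{d,f},{d,e,f}}
  V15: {{d},{d,e},{d,f},{d,e,f}}
  V23: {{a}}
  V24: {{f},{b,f},{d,f},{e,f},{d,e,f}}
  V25: {{a}} {{d,f},{e,f},{d,e,f}}
  V26: {{a}} {{b,f}}
  V34: {{c},{b,c}}
  V35: {{a}}
  V36: {{a}} {{b,c}}
  V45: {{d,f},{e,f},{d,e,f}}
  V46: {{b,c}} {{b,f}}
  V56: {{a}}
  V124: {{d,f},{d,e,f}}
  V125: {{d,f},{d,e,f}}
  V145: {{d,f},{d,e,f}}
  V235: {{a}}
  V236: {{a}}
  V245: {{d,f},{e,f},{d,e,f}}
  V246: {{b,f}}
  V256: {{a}}
  V346: {{b,c}}
  V356: {{a}}
  V1245: {{d,f},{d,e,f}}
  V2356: {{a}}
C dims 11,17,10,2; δ0: rk 9, SNF 1^9; δ1: rk 8, SNF 1^8; δ2: rk 2, SNF 1^2
degree 0: 11−9−0 = 2 → Ȟ^0 ≅ Z^2
degree 1: 17−8−9 = 0 → Ȟ^1 ≅ 0
degree 2: 10−2−8 = 0 → Ȟ^2 ≅ 0

Ȟ^0(U;F) ≅ Z^2, Ȟ^1(U;F) ≅ 0, Ȟ^2(U;F) ≅ 0
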